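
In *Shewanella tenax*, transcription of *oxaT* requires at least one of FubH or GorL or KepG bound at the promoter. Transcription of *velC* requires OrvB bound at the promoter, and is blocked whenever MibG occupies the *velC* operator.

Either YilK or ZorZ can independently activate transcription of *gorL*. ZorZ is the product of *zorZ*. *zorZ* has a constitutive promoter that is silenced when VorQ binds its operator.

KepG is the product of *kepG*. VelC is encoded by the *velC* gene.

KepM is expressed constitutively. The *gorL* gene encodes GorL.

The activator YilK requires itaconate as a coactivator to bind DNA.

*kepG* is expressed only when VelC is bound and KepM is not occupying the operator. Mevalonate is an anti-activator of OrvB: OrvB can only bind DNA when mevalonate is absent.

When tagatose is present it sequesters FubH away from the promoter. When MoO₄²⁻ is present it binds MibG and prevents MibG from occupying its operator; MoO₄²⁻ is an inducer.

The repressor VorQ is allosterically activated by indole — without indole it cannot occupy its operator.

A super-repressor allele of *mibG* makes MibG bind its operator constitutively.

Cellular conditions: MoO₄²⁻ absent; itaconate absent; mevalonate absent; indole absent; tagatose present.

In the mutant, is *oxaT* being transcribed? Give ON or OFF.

ON

Tagatose is present, so FubH is inactive.
Itaconate is absent, so YilK is inactive.
Indole is absent, so VorQ is inactive.
With no repressor bound, *zorZ* is transcribed.
So ZorZ is produced and active.
Activator ZorZ is present, so *gorL* is transcribed.
So GorL is produced and active.
MibG is constitutively active in this strain.
Mevalonate is absent, so OrvB is active.
With repressor MibG bound, *velC* is not transcribed.
So VelC is not produced.
KepM is produced constitutively and is active.
With repressor KepM bound, *kepG* is not transcribed.
So KepG is not produced.
Activator GorL is present, so *oxaT* is transcribed.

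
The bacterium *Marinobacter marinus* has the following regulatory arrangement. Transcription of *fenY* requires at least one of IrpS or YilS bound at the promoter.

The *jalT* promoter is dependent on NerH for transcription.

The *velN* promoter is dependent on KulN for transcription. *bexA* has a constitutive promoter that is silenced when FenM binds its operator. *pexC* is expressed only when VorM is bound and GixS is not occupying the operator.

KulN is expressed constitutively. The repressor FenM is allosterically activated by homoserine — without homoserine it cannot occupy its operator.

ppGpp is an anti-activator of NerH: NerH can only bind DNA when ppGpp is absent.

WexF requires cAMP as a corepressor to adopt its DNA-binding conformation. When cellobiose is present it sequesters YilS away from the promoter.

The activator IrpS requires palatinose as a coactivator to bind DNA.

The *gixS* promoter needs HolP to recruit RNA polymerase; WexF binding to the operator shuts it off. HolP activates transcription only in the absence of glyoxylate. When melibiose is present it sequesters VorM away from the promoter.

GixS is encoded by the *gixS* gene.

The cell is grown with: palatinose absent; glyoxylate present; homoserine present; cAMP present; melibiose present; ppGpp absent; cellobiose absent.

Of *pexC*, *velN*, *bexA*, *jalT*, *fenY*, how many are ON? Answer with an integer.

Melibiose is present, so VorM is inactive.
Glyoxylate is present, so HolP is inactive.
cAMP is present, so WexF is active.
With repressor WexF bound, *gixS* is not transcribed.
So GixS is not produced.
Required activator VorM is absent, so *pexC* is not transcribed.
→ *pexC* is OFF.
KulN is produced constitutively and is active.
No repressor is bound and KulN is active, so *velN* is transcribed.
→ *velN* is ON.
Homoserine is present, so FenM is active.
With repressor FenM bound, *bexA* is not transcribed.
→ *bexA* is OFF.
ppGpp is absent, so NerH is active.
No repressor is bound and NerH is active, so *jalT* is transcribed.
→ *jalT* is ON.
Palatinose is absent, so IrpS is inactive.
Cellobiose is absent, so YilS is active.
Activator YilS is present, so *fenY* is transcribed.
→ *fenY* is ON.
3 of the 5 genes are transcribed.

3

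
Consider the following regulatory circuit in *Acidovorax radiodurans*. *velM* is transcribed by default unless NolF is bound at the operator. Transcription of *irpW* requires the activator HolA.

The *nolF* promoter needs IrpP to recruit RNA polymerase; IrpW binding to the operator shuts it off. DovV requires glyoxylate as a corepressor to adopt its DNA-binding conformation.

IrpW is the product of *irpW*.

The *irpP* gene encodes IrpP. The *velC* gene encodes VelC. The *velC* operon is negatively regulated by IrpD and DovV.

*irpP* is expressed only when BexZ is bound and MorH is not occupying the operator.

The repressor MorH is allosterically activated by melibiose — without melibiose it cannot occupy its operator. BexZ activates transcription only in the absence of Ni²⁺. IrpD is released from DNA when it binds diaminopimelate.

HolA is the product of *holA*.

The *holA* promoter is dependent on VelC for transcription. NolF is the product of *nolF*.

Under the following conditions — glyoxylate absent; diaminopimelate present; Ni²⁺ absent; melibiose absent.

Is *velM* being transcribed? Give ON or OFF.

ON

Diaminopimelate is present, so IrpD is inactive.
Glyoxylate is absent, so DovV is inactive.
With no repressor bound, *velC* is transcribed.
So VelC is produced and active.
No repressor is bound and VelC is active, so *holA* is transcribed.
So HolA is produced and active.
No repressor is bound and HolA is active, so *irpW* is transcribed.
So IrpW is produced and active.
Ni²⁺ is absent, so BexZ is active.
Melibiose is absent, so MorH is inactive.
No repressor is bound and BexZ is active, so *irpP* is transcribed.
So IrpP is produced and active.
With repressor IrpW bound, *nolF* is not transcribed.
So NolF is not produced.
With no repressor bound, *velM* is transcribed.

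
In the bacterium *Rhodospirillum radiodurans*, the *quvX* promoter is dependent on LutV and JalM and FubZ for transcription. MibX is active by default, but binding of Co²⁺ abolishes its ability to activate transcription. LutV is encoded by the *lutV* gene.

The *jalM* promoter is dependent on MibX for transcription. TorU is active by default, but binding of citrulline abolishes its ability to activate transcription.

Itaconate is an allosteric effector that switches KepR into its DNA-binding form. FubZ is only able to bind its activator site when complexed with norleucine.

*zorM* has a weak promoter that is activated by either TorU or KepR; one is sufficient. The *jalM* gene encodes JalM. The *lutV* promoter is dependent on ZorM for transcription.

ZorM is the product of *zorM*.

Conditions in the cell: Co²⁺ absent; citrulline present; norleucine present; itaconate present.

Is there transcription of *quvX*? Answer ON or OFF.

ON

Citrulline is present, so TorU is inactive.
Itaconate is present, so KepR is active.
Activator KepR is present, so *zorM* is transcribed.
So ZorM is produced and active.
No repressor is bound and ZorM is active, so *lutV* is transcribed.
So LutV is produced and active.
Co²⁺ is absent, so MibX is active.
No repressor is bound and MibX is active, so *jalM* is transcribed.
So JalM is produced and active.
Norleucine is present, so FubZ is active.
No repressor is bound and LutV and JalM and FubZ are active, so *quvX* is transcribed.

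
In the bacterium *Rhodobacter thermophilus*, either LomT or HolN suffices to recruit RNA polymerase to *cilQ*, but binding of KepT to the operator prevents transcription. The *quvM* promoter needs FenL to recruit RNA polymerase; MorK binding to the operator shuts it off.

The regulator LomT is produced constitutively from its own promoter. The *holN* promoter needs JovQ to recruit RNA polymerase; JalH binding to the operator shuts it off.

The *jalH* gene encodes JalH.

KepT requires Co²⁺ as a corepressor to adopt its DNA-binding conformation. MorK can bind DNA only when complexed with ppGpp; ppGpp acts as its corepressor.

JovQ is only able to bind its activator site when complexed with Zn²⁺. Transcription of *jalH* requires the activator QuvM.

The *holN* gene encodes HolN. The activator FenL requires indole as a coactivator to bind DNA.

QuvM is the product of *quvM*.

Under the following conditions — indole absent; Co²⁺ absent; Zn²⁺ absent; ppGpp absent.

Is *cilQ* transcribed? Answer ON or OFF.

ON

Co²⁺ is absent, so KepT is inactive.
LomT is produced constitutively and is active.
Indole is absent, so FenL is inactive.
ppGpp is absent, so MorK is inactive.
Required activator FenL is absent, so *quvM* is not transcribed.
So QuvM is not produced.
Required activator QuvM is absent, so *jalH* is not transcribed.
So JalH is not produced.
Zn²⁺ is absent, so JovQ is inactive.
Required activator JovQ is absent, so *holN* is not transcribed.
So HolN is not produced.
Activator LomT is present, so *cilQ* is transcribed.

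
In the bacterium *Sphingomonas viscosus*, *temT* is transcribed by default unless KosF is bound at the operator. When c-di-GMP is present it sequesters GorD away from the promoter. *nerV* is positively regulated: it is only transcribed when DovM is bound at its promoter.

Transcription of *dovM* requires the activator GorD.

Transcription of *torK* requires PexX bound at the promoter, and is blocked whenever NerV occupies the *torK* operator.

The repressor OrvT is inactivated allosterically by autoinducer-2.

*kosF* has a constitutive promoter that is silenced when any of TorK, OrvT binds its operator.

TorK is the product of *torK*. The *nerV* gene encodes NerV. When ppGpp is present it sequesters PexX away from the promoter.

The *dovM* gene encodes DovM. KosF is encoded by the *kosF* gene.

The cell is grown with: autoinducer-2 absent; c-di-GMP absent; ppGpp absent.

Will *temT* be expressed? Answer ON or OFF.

ON

c-di-GMP is absent, so GorD is active.
No repressor is bound and GorD is active, so *dovM* is transcribed.
So DovM is produced and active.
No repressor is bound and DovM is active, so *nerV* is transcribed.
So NerV is produced and active.
ppGpp is absent, so PexX is active.
With repressor NerV bound, *torK* is not transcribed.
So TorK is not produced.
Autoinducer-2 is absent, so OrvT is active.
With repressor OrvT bound, *kosF* is not transcribed.
So KosF is not produced.
With no repressor bound, *temT* is transcribed.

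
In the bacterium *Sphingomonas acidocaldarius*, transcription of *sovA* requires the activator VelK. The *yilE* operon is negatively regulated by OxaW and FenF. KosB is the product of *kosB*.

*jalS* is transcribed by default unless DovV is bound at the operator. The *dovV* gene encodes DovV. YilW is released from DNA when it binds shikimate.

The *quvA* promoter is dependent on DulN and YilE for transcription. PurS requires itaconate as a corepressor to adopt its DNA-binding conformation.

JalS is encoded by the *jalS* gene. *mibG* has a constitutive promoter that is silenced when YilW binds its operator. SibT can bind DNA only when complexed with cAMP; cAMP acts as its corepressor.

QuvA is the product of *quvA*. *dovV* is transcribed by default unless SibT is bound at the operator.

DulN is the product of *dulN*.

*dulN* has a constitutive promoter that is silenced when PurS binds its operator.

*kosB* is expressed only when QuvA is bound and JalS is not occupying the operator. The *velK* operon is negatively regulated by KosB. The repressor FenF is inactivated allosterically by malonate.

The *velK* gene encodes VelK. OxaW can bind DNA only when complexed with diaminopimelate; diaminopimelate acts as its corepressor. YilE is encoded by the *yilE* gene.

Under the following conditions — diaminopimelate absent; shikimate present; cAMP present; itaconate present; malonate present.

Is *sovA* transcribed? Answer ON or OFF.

ON

cAMP is present, so SibT is active.
With repressor SibT bound, *dovV* is not transcribed.
So DovV is not produced.
With no repressor bound, *jalS* is transcribed.
So JalS is produced and active.
Itaconate is present, so PurS is active.
With repressor PurS bound, *dulN* is not transcribed.
So DulN is not produced.
Diaminopimelate is absent, so OxaW is inactive.
Malonate is present, so FenF is inactive.
With no repressor bound, *yilE* is transcribed.
So YilE is produced and active.
Required activator DulN is absent, so *quvA* is not transcribed.
So QuvA is not produced.
With repressor JalS bound, *kosB* is not transcribed.
So KosB is not produced.
With no repressor bound, *velK* is transcribed.
So VelK is produced and active.
No repressor is bound and VelK is active, so *sovA* is transcribed.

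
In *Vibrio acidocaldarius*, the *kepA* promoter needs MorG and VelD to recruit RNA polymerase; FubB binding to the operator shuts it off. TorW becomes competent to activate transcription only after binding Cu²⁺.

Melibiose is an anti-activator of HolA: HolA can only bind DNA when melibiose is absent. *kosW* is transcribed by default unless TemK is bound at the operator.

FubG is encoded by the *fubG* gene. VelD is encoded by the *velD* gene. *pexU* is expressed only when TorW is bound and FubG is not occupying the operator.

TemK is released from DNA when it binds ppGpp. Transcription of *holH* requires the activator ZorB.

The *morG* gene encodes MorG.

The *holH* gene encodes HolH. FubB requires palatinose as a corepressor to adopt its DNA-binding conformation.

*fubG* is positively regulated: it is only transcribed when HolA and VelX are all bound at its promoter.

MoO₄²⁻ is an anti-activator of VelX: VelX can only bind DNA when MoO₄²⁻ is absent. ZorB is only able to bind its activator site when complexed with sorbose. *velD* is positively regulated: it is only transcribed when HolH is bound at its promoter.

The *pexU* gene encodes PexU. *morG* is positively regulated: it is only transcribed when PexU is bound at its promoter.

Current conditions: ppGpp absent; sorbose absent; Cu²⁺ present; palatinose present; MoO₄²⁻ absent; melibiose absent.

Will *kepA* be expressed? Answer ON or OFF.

Melibiose is absent, so HolA is active.
MoO₄²⁻ is absent, so VelX is active.
No repressor is bound and HolA and VelX are active, so *fubG* is transcribed.
So FubG is produced and active.
Cu²⁺ is present, so TorW is active.
With repressor FubG bound, *pexU* is not transcribed.
So PexU is not produced.
Required activator PexU is absent, so *morG* is not transcribed.
So MorG is not produced.
Palatinose is present, so FubB is active.
Sorbose is absent, so ZorB is inactive.
Required activator ZorB is absent, so *holH* is not transcribed.
So HolH is not produced.
Required activator HolH is absent, so *velD* is not transcribed.
So VelD is not produced.
With repressor FubB bound, *kepA* is not transcribed.

OFF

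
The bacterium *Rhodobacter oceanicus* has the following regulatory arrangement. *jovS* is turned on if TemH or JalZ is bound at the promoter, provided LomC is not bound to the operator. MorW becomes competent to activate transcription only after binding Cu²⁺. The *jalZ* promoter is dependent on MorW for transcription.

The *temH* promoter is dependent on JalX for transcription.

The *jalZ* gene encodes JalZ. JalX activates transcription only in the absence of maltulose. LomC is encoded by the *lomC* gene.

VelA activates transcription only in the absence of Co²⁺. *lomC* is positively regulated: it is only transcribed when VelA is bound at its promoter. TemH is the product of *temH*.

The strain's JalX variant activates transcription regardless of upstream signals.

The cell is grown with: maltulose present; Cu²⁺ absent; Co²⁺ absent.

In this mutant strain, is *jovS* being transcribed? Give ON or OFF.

JalX is constitutively active in this strain.
No repressor is bound and JalX is active, so *temH* is transcribed.
So TemH is produced and active.
Cu²⁺ is absent, so MorW is inactive.
Required activator MorW is absent, so *jalZ* is not transcribed.
So JalZ is not produced.
Co²⁺ is absent, so VelA is active.
No repressor is bound and VelA is active, so *lomC* is transcribed.
So LomC is produced and active.
With repressor LomC bound, *jovS* is not transcribed.

OFF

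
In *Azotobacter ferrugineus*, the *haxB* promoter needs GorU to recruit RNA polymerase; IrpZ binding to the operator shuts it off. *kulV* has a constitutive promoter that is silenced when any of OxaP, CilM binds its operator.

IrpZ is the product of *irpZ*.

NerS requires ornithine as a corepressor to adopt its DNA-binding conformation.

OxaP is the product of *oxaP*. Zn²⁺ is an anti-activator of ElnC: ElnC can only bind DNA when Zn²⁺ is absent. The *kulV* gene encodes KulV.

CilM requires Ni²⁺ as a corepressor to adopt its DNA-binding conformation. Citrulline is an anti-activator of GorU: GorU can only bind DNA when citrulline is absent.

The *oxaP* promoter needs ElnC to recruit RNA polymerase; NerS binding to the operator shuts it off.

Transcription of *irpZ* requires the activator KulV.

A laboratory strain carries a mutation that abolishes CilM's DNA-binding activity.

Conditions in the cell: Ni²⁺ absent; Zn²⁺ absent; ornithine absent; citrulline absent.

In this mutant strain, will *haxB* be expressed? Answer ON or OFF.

Citrulline is absent, so GorU is active.
Zn²⁺ is absent, so ElnC is active.
Ornithine is absent, so NerS is inactive.
No repressor is bound and ElnC is active, so *oxaP* is transcribed.
So OxaP is produced and active.
CilM is non-functional in this strain, so it has no effect.
With repressor OxaP bound, *kulV* is not transcribed.
So KulV is not produced.
Required activator KulV is absent, so *irpZ* is not transcribed.
So IrpZ is not produced.
No repressor is bound and GorU is active, so *haxB* is transcribed.

ON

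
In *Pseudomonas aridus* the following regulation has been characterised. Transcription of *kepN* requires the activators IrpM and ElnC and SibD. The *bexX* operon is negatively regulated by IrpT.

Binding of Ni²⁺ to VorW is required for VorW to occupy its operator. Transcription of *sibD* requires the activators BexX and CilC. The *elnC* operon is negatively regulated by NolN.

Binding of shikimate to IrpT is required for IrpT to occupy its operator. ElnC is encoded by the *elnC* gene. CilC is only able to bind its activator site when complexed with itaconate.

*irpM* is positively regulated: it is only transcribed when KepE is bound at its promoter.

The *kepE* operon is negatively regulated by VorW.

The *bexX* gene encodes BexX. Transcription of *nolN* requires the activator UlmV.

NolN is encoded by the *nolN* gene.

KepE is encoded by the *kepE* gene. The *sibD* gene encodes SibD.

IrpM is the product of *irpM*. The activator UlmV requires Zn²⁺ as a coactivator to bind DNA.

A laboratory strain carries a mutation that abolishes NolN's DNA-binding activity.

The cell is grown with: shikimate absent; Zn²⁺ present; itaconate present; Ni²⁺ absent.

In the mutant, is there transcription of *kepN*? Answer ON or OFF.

Ni²⁺ is absent, so VorW is inactive.
With no repressor bound, *kepE* is transcribed.
So KepE is produced and active.
No repressor is bound and KepE is active, so *irpM* is transcribed.
So IrpM is produced and active.
NolN is non-functional in this strain, so it has no effect.
With no repressor bound, *elnC* is transcribed.
So ElnC is produced and active.
Shikimate is absent, so IrpT is inactive.
With no repressor bound, *bexX* is transcribed.
So BexX is produced and active.
Itaconate is present, so CilC is active.
No repressor is bound and BexX and CilC are active, so *sibD* is transcribed.
So SibD is produced and active.
No repressor is bound and IrpM and ElnC and SibD are active, so *kepN* is transcribed.

ON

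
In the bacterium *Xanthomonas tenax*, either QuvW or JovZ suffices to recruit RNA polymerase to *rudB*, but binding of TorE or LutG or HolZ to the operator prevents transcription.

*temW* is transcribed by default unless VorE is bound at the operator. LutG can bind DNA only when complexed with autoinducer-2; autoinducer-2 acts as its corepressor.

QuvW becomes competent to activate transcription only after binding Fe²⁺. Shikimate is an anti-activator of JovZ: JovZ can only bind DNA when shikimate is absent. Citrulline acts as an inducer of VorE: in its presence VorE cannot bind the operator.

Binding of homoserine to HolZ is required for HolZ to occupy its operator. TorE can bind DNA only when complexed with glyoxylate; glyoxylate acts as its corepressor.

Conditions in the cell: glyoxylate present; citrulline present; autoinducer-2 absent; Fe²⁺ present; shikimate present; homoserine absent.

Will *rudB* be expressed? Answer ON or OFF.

Glyoxylate is present, so TorE is active.
Fe²⁺ is present, so QuvW is active.
Autoinducer-2 is absent, so LutG is inactive.
Shikimate is present, so JovZ is inactive.
Homoserine is absent, so HolZ is inactive.
With repressor TorE bound, *rudB* is not transcribed.

OFF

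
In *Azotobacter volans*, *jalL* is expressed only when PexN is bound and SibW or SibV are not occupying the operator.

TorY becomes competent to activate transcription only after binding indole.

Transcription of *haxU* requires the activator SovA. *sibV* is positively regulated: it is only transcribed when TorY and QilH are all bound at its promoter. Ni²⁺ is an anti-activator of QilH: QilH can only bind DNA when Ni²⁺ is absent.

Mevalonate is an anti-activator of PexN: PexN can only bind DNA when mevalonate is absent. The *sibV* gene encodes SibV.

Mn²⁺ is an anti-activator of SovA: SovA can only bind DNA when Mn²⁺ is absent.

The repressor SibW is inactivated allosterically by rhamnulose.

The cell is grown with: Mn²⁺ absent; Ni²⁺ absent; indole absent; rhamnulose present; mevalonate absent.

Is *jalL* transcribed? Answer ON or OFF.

Mevalonate is absent, so PexN is active.
Rhamnulose is present, so SibW is inactive.
Indole is absent, so TorY is inactive.
Ni²⁺ is absent, so QilH is active.
Required activator TorY is absent, so *sibV* is not transcribed.
So SibV is not produced.
No repressor is bound and PexN is active, so *jalL* is transcribed.

ON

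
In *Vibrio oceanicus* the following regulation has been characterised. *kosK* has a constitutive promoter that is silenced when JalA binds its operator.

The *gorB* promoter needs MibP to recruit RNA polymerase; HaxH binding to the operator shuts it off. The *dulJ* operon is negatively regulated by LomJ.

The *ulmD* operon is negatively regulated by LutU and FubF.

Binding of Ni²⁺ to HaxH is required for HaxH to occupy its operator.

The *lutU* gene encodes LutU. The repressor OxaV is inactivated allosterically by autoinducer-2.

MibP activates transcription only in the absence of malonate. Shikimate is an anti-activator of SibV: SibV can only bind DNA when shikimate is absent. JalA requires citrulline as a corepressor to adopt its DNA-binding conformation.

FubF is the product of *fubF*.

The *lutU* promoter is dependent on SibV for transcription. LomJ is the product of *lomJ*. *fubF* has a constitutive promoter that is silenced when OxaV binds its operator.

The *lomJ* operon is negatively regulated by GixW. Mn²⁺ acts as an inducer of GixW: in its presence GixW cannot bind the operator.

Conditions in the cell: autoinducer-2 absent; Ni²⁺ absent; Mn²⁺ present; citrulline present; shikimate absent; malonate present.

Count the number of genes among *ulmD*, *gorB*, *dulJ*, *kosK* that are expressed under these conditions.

0

Shikimate is absent, so SibV is active.
No repressor is bound and SibV is active, so *lutU* is transcribed.
So LutU is produced and active.
Autoinducer-2 is absent, so OxaV is active.
With repressor OxaV bound, *fubF* is not transcribed.
So FubF is not produced.
With repressor LutU bound, *ulmD* is not transcribed.
→ *ulmD* is OFF.
Malonate is present, so MibP is inactive.
Ni²⁺ is absent, so HaxH is inactive.
Required activator MibP is absent, so *gorB* is not transcribed.
→ *gorB* is OFF.
Mn²⁺ is present, so GixW is inactive.
With no repressor bound, *lomJ* is transcribed.
So LomJ is produced and active.
With repressor LomJ bound, *dulJ* is not transcribed.
→ *dulJ* is OFF.
Citrulline is present, so JalA is active.
With repressor JalA bound, *kosK* is not transcribed.
→ *kosK* is OFF.
0 of the 4 genes are transcribed.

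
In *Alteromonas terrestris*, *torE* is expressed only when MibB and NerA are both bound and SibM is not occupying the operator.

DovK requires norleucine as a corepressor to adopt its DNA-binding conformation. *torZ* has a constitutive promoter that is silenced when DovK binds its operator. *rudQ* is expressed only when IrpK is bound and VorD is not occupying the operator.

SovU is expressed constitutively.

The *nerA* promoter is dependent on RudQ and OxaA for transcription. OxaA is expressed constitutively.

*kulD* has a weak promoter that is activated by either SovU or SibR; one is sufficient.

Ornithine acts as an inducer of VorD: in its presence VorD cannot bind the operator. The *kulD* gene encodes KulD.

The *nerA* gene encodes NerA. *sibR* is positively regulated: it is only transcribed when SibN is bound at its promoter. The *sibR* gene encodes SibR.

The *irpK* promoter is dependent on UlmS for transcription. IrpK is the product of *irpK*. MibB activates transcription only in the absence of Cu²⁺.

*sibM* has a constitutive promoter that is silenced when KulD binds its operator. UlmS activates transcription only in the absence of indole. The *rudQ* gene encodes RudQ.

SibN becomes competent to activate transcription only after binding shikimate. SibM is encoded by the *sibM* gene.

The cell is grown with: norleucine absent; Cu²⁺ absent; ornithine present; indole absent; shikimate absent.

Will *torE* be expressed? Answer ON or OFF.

ON

Cu²⁺ is absent, so MibB is active.
SovU is produced constitutively and is active.
Shikimate is absent, so SibN is inactive.
Required activator SibN is absent, so *sibR* is not transcribed.
So SibR is not produced.
Activator SovU is present, so *kulD* is transcribed.
So KulD is produced and active.
With repressor KulD bound, *sibM* is not transcribed.
So SibM is not produced.
Ornithine is present, so VorD is inactive.
Indole is absent, so UlmS is active.
No repressor is bound and UlmS is active, so *irpK* is transcribed.
So IrpK is produced and active.
No repressor is bound and IrpK is active, so *rudQ* is transcribed.
So RudQ is produced and active.
OxaA is produced constitutively and is active.
No repressor is bound and RudQ and OxaA are active, so *nerA* is transcribed.
So NerA is produced and active.
No repressor is bound and MibB and NerA are active, so *torE* is transcribed.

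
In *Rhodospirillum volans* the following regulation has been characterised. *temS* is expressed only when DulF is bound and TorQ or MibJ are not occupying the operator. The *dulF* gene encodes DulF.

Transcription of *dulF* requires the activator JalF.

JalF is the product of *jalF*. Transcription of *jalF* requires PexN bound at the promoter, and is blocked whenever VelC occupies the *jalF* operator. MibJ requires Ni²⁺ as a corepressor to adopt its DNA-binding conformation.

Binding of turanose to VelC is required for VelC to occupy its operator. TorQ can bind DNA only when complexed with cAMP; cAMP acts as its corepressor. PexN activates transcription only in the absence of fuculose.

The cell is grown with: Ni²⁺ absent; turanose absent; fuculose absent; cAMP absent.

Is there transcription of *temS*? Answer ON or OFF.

ON

cAMP is absent, so TorQ is inactive.
Fuculose is absent, so PexN is active.
Turanose is absent, so VelC is inactive.
No repressor is bound and PexN is active, so *jalF* is transcribed.
So JalF is produced and active.
No repressor is bound and JalF is active, so *dulF* is transcribed.
So DulF is produced and active.
Ni²⁺ is absent, so MibJ is inactive.
No repressor is bound and DulF is active, so *temS* is transcribed.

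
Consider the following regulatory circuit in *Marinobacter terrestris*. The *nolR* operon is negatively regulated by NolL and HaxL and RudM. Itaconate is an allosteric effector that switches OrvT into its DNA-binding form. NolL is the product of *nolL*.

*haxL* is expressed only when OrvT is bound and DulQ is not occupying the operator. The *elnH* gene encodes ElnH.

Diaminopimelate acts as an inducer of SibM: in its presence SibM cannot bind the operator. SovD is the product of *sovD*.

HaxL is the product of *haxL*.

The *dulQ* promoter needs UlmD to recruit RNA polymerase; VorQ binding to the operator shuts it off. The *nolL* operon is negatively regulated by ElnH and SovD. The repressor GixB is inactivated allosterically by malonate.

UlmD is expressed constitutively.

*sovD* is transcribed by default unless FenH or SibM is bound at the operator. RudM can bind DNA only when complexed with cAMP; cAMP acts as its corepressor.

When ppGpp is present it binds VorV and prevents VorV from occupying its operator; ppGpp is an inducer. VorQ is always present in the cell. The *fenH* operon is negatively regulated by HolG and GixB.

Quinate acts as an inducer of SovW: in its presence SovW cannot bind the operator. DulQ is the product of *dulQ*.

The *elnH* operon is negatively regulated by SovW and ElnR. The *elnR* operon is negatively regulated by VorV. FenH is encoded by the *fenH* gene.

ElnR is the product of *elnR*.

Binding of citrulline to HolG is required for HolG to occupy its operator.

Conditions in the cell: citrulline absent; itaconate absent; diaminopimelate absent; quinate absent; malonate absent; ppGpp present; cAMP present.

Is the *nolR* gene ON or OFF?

OFF

Quinate is absent, so SovW is active.
ppGpp is present, so VorV is inactive.
With no repressor bound, *elnR* is transcribed.
So ElnR is produced and active.
With repressor SovW bound, *elnH* is not transcribed.
So ElnH is not produced.
Citrulline is absent, so HolG is inactive.
Malonate is absent, so GixB is active.
With repressor GixB bound, *fenH* is not transcribed.
So FenH is not produced.
Diaminopimelate is absent, so SibM is active.
With repressor SibM bound, *sovD* is not transcribed.
So SovD is not produced.
With no repressor bound, *nolL* is transcribed.
So NolL is produced and active.
UlmD is produced constitutively and is active.
VorQ is produced constitutively and is active.
With repressor VorQ bound, *dulQ* is not transcribed.
So DulQ is not produced.
Itaconate is absent, so OrvT is inactive.
Required activator OrvT is absent, so *haxL* is not transcribed.
So HaxL is not produced.
cAMP is present, so RudM is active.
With repressor NolL bound, *nolR* is not transcribed.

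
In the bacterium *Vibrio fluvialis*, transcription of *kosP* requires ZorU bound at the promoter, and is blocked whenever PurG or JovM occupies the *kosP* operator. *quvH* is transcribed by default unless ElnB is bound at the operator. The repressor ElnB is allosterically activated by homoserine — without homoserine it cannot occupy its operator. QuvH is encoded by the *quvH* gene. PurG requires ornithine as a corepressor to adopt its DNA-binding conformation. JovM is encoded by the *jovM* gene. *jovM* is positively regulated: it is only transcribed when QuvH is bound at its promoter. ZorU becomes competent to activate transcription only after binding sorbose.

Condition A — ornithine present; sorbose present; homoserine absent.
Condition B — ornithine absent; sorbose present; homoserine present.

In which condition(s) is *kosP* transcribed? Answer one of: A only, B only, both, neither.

Condition A:
Ornithine is present, so PurG is active.
Sorbose is present, so ZorU is active.
Homoserine is absent, so ElnB is inactive.
With no repressor bound, *quvH* is transcribed.
So QuvH is produced and active.
No repressor is bound and QuvH is active, so *jovM* is transcribed.
So JovM is produced and active.
With repressor PurG bound, *kosP* is not transcribed.
→ *kosP* is OFF in A.
Condition B:
Ornithine is absent, so PurG is inactive.
Sorbose is present, so ZorU is active.
Homoserine is present, so ElnB is active.
With repressor ElnB bound, *quvH* is not transcribed.
So QuvH is not produced.
Required activator QuvH is absent, so *jovM* is not transcribed.
So JovM is not produced.
No repressor is bound and ZorU is active, so *kosP* is transcribed.
→ *kosP* is ON in B.

B only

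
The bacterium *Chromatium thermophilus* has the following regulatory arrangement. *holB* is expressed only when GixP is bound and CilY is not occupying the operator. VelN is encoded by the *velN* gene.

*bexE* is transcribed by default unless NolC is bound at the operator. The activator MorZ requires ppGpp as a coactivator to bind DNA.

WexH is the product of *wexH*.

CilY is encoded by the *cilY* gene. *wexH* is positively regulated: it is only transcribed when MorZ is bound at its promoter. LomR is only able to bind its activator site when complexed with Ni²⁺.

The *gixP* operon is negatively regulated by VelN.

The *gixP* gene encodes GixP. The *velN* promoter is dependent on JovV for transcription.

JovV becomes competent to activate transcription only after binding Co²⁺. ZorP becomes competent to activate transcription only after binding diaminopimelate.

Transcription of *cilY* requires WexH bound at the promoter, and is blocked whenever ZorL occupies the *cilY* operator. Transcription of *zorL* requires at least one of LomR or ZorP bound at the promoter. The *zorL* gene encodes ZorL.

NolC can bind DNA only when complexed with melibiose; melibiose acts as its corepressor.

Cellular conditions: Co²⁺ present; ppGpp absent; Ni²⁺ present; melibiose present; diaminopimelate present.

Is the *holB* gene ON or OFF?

OFF

Co²⁺ is present, so JovV is active.
No repressor is bound and JovV is active, so *velN* is transcribed.
So VelN is produced and active.
With repressor VelN bound, *gixP* is not transcribed.
So GixP is not produced.
Ni²⁺ is present, so LomR is active.
Diaminopimelate is present, so ZorP is active.
Activator LomR is present, so *zorL* is transcribed.
So ZorL is produced and active.
ppGpp is absent, so MorZ is inactive.
Required activator MorZ is absent, so *wexH* is not transcribed.
So WexH is not produced.
With repressor ZorL bound, *cilY* is not transcribed.
So CilY is not produced.
Required activator GixP is absent, so *holB* is not transcribed.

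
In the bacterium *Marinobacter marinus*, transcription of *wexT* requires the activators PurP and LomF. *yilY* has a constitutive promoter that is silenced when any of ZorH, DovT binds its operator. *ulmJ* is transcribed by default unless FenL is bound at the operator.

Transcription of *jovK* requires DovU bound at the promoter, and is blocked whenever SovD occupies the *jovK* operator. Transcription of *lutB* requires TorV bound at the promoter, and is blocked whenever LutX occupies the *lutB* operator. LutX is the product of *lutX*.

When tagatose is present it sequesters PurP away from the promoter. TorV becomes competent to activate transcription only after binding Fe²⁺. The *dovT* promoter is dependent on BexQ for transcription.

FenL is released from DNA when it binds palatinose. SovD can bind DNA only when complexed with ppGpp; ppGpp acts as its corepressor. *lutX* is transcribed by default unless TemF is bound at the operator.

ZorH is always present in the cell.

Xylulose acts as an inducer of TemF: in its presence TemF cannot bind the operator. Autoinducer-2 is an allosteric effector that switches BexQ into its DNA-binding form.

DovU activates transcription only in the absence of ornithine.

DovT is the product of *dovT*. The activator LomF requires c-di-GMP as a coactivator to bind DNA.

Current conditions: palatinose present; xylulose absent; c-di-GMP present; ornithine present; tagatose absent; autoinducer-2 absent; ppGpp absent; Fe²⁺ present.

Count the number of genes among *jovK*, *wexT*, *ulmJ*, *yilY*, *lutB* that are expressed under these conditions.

Ornithine is present, so DovU is inactive.
ppGpp is absent, so SovD is inactive.
Required activator DovU is absent, so *jovK* is not transcribed.
→ *jovK* is OFF.
Tagatose is absent, so PurP is active.
c-di-GMP is present, so LomF is active.
No repressor is bound and PurP and LomF are active, so *wexT* is transcribed.
→ *wexT* is ON.
Palatinose is present, so FenL is inactive.
With no repressor bound, *ulmJ* is transcribed.
→ *ulmJ* is ON.
ZorH is produced constitutively and is active.
Autoinducer-2 is absent, so BexQ is inactive.
Required activator BexQ is absent, so *dovT* is not transcribed.
So DovT is not produced.
With repressor ZorH bound, *yilY* is not transcribed.
→ *yilY* is OFF.
Fe²⁺ is present, so TorV is active.
Xylulose is absent, so TemF is active.
With repressor TemF bound, *lutX* is not transcribed.
So LutX is not produced.
No repressor is bound and TorV is active, so *lutB* is transcribed.
→ *lutB* is ON.
3 of the 5 genes are transcribed.

3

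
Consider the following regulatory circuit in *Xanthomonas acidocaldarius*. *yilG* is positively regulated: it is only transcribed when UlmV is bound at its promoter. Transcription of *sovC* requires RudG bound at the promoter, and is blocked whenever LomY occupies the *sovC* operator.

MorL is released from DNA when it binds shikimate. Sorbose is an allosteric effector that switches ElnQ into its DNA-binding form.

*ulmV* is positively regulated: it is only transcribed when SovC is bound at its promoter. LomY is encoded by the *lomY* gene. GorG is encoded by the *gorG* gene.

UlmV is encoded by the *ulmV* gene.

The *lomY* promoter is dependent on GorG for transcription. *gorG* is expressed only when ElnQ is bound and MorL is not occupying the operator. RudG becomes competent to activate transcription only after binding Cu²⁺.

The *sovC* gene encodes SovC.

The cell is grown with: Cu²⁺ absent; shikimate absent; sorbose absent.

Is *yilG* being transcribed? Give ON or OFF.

Shikimate is absent, so MorL is active.
Sorbose is absent, so ElnQ is inactive.
With repressor MorL bound, *gorG* is not transcribed.
So GorG is not produced.
Required activator GorG is absent, so *lomY* is not transcribed.
So LomY is not produced.
Cu²⁺ is absent, so RudG is inactive.
Required activator RudG is absent, so *sovC* is not transcribed.
So SovC is not produced.
Required activator SovC is absent, so *ulmV* is not transcribed.
So UlmV is not produced.
Required activator UlmV is absent, so *yilG* is not transcribed.

OFF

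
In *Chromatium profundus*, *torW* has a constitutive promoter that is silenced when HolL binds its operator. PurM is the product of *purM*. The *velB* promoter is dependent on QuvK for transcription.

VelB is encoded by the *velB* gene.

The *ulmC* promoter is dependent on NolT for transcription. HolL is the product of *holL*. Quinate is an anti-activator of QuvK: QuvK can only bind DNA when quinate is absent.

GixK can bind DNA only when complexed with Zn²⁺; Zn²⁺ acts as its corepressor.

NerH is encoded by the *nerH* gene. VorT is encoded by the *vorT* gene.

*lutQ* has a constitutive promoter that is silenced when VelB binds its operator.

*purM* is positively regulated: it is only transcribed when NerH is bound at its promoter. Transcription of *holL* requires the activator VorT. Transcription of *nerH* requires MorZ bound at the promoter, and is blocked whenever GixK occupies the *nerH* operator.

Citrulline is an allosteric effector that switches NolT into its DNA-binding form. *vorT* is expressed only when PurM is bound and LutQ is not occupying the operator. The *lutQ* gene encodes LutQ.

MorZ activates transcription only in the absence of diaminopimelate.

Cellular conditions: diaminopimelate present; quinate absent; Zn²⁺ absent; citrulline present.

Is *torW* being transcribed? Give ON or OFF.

Quinate is absent, so QuvK is active.
No repressor is bound and QuvK is active, so *velB* is transcribed.
So VelB is produced and active.
With repressor VelB bound, *lutQ* is not transcribed.
So LutQ is not produced.
Zn²⁺ is absent, so GixK is inactive.
Diaminopimelate is present, so MorZ is inactive.
Required activator MorZ is absent, so *nerH* is not transcribed.
So NerH is not produced.
Required activator NerH is absent, so *purM* is not transcribed.
So PurM is not produced.
Required activator PurM is absent, so *vorT* is not transcribed.
So VorT is not produced.
Required activator VorT is absent, so *holL* is not transcribed.
So HolL is not produced.
With no repressor bound, *torW* is transcribed.

ON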